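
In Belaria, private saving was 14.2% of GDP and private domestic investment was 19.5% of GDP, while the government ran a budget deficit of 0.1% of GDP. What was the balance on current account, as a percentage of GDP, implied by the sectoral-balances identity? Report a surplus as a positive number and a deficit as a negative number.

-5.4

By the sectoral-balances identity, CA = (S_private - I) + (T - G).
Private balance = 14.2 - 19.5 = -5.3
Government balance (T - G) = -0.1
CA = -5.3 + (-0.1) = -5.4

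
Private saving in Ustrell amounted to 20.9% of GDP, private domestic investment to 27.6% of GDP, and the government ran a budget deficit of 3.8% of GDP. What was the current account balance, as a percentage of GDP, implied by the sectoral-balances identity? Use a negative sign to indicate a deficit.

By the sectoral-balances identity, CA = (S_private - I) + (T - G).
Private balance = 20.9 - 27.6 = -6.7
Government balance (T - G) = -3.8
CA = -6.7 + (-3.8) = -10.5

-10.5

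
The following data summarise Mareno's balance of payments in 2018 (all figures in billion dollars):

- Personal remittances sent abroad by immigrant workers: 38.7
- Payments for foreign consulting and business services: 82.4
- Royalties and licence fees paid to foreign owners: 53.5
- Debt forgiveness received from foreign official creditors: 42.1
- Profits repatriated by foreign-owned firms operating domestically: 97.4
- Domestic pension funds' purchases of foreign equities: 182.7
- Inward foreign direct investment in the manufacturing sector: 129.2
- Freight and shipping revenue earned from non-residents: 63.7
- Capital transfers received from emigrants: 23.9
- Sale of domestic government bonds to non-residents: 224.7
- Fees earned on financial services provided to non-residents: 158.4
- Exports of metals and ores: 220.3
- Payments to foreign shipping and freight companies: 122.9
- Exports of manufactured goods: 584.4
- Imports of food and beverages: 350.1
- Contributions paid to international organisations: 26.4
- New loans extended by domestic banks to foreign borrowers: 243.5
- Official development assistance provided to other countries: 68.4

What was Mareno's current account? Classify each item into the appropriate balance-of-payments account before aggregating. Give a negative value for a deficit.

187.0

Goods: -350.1 + 584.4 + 220.3 = 454.6
Services: -53.5 - 82.4 + 158.4 - 122.9 + 63.7 = -36.7
Primary income: -97.4
Secondary income: -68.4 - 26.4 - 38.7 = -133.5
Current account = 454.6 + (-36.7) + (-97.4) + (-133.5) = 187.0
(Excluded from the current account — capital account: debt forgiveness received from foreign official creditors 42.1, capital transfers received from emigrants 23.9; financial account: domestic pension funds' purchases of foreign equities 182.7, inward foreign direct investment in the manufacturing sector 129.2, sale of domestic government bonds to non-residents 224.7, new loans extended by domestic banks to foreign borrowers 243.5.)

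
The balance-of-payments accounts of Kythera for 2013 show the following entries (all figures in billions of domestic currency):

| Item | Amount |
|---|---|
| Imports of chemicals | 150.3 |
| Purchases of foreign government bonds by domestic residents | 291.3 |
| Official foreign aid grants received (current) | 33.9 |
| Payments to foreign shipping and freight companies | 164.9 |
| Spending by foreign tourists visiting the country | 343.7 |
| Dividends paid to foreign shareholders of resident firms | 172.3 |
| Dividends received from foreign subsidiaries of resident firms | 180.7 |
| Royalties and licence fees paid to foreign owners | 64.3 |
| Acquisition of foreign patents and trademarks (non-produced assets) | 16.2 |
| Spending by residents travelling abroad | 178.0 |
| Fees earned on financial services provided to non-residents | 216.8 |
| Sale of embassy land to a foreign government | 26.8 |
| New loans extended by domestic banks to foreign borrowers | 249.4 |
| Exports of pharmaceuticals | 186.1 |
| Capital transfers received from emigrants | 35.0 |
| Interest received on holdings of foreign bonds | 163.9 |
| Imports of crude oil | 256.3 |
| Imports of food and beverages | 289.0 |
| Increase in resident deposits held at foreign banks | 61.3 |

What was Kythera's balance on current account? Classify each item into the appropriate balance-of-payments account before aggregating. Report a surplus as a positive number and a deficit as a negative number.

Goods: -150.3 - 289.0 - 256.3 + 186.1 = -509.5
Services: -64.3 + 343.7 - 178.0 + 216.8 - 164.9 = 153.3
Primary income: 180.7 - 172.3 + 163.9 = 172.3
Secondary income: 33.9
Current account = (-509.5) + 153.3 + 172.3 + 33.9 = -150.0
(Excluded from the current account — financial account: purchases of foreign government bonds by domestic residents 291.3, new loans extended by domestic banks to foreign borrowers 249.4, increase in resident deposits held at foreign banks 61.3; capital account: acquisition of foreign patents and trademarks (non-produced assets) 16.2, sale of embassy land to a foreign government 26.8, capital transfers received from emigrants 35.0.)

-150.0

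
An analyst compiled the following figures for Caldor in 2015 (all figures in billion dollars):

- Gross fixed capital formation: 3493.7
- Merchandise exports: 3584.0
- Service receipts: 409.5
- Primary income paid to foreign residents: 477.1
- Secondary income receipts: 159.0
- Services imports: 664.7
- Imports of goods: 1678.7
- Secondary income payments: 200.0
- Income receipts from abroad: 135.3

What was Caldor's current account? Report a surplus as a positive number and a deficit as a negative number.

Goods balance = 3584.0 - 1678.7 = 1905.3
Services balance = 409.5 - 664.7 = -255.2
Trade balance (goods + services) = 1905.3 + (-255.2) = 1650.1
Net primary income = 135.3 - 477.1 = -341.8
Net secondary income = 159.0 - 200.0 = -41.0
Current account = 1650.1 + (-341.8) + (-41.0) = 1267.3

1267.3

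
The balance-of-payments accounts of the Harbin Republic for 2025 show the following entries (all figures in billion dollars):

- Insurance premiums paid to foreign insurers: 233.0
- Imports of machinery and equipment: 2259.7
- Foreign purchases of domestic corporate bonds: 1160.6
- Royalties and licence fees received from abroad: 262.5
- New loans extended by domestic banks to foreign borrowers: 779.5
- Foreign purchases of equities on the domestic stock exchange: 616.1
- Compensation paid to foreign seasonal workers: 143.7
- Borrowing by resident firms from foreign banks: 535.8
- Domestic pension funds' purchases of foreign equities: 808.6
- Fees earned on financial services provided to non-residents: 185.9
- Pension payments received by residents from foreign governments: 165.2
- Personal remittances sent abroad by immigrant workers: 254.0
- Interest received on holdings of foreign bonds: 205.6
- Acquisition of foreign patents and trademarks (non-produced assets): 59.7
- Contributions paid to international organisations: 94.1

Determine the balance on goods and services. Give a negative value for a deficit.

Goods: -2259.7
Services: 262.5 + 185.9 - 233.0 = 215.4
Trade balance = -2259.7 + 215.4 = -2044.3
(Excluded from the trade balance — financial account: foreign purchases of domestic corporate bonds 1160.6, new loans extended by domestic banks to foreign borrowers 779.5, foreign purchases of equities on the domestic stock exchange 616.1, borrowing by resident firms from foreign banks 535.8, domestic pension funds' purchases of foreign equities 808.6; primary income: compensation paid to foreign seasonal workers 143.7, interest received on holdings of foreign bonds 205.6; secondary income: pension payments received by residents from foreign governments 165.2, personal remittances sent abroad by immigrant workers 254.0, contributions paid to international organisations 94.1; capital account: acquisition of foreign patents and trademarks (non-produced assets) 59.7.)

-2044.3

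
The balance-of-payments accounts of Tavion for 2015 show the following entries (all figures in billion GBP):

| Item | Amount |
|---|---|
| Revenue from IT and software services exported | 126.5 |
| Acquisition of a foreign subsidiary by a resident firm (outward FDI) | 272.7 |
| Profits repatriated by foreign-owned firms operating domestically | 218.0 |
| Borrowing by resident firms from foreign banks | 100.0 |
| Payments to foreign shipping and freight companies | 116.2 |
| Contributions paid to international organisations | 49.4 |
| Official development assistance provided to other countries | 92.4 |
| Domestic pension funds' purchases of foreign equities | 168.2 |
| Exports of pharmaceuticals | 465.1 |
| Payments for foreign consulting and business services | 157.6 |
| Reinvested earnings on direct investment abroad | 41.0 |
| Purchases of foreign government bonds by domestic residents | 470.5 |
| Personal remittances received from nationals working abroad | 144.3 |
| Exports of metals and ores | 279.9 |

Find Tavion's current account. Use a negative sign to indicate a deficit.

423.2

Goods: 465.1 + 279.9 = 745.0
Services: -116.2 - 157.6 + 126.5 = -147.3
Primary income: 41.0 - 218.0 = -177.0
Secondary income: -49.4 + 144.3 - 92.4 = 2.5
Current account = 745.0 + (-147.3) + (-177.0) + 2.5 = 423.2
(Excluded from the current account — financial account: acquisition of a foreign subsidiary by a resident firm (outward FDI) 272.7, borrowing by resident firms from foreign banks 100.0, domestic pension funds' purchases of foreign equities 168.2, purchases of foreign government bonds by domestic residents 470.5.)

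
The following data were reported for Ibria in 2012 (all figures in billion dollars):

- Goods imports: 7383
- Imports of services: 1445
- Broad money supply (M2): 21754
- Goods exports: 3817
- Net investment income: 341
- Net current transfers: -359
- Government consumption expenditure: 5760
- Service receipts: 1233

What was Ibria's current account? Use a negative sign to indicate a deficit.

-3796

Goods balance = 3817 - 7383 = -3566
Services balance = 1233 - 1445 = -212
Trade balance (goods + services) = -3566 + (-212) = -3778
Net primary income = 341
Net secondary income = -359
Current account = -3778 + 341 + (-359) = -3796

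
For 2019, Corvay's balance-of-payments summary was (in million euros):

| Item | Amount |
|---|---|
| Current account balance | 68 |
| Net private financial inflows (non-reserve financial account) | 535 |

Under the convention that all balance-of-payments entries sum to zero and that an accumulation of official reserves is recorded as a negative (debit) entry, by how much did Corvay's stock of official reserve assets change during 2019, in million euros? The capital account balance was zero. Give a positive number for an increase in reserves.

603

Official reserve transactions balance = -(68 + 535) = -603
An accumulation of reserves is recorded as a debit (negative entry), so the change in the stock of reserves is the negative of that balance.
Change in official reserves = -(-603) = 603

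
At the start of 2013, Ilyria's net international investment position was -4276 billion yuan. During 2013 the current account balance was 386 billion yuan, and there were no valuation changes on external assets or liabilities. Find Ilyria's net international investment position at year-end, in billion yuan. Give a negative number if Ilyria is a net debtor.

With no valuation effects, change in NIIP = current account = 386
End-of-year NIIP = -4276 + 386 = -3890

-3890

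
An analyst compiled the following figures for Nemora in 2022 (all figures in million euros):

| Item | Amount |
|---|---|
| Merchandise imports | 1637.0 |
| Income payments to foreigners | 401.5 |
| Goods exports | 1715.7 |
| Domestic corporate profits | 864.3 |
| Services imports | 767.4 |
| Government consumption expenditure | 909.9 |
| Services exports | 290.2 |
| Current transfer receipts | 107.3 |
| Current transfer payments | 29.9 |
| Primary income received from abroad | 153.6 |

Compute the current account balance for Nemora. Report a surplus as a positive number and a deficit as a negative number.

Goods balance = 1715.7 - 1637.0 = 78.7
Services balance = 290.2 - 767.4 = -477.2
Trade balance (goods + services) = 78.7 + (-477.2) = -398.5
Net primary income = 153.6 - 401.5 = -247.9
Net secondary income = 107.3 - 29.9 = 77.4
Current account = -398.5 + (-247.9) + 77.4 = -569.0

-569.0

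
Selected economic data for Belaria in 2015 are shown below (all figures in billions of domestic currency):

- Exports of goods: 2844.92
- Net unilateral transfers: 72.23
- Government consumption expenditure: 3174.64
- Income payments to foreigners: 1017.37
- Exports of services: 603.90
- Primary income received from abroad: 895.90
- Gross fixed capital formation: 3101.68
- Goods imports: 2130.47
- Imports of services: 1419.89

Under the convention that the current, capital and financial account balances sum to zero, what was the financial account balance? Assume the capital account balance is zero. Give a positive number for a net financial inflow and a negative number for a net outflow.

Goods balance = 2844.92 - 2130.47 = 714.45
Services balance = 603.90 - 1419.89 = -815.99
Trade balance (goods + services) = 714.45 + (-815.99) = -101.54
Net primary income = 895.90 - 1017.37 = -121.47
Net secondary income = 72.23
Current account = -101.54 + (-121.47) + 72.23 = -150.78
Financial account = -(-150.78) = 150.78

150.78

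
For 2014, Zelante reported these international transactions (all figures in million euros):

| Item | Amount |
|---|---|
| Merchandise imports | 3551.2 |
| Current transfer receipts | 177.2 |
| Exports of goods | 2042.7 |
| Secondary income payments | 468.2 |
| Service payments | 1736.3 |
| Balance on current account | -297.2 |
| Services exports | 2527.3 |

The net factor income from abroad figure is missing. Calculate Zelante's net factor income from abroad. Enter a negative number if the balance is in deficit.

Current account = goods balance + services balance + net primary income + net secondary income
Sum of the known components = -1008.5
Net factor income from abroad = CA - (known components) = -297.2 - (-1008.5) = 711.3

711.3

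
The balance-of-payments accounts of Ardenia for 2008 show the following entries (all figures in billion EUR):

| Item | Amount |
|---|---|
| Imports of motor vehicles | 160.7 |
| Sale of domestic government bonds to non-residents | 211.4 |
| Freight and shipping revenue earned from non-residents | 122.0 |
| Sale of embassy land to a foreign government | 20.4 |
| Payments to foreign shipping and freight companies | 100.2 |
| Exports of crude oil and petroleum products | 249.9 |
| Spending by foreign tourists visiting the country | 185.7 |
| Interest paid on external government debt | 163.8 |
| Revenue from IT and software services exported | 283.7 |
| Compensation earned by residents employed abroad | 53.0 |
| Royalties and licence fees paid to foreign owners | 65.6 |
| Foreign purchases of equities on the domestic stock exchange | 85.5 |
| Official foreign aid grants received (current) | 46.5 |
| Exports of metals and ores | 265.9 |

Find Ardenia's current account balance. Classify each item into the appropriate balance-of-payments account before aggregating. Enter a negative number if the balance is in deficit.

Goods: 249.9 + 265.9 - 160.7 = 355.1
Services: -100.2 - 65.6 + 185.7 + 283.7 + 122.0 = 425.6
Primary income: 53.0 - 163.8 = -110.8
Secondary income: 46.5
Current account = 355.1 + 425.6 + (-110.8) + 46.5 = 716.4
(Excluded from the current account — financial account: sale of domestic government bonds to non-residents 211.4, foreign purchases of equities on the domestic stock exchange 85.5; capital account: sale of embassy land to a foreign government 20.4.)

716.4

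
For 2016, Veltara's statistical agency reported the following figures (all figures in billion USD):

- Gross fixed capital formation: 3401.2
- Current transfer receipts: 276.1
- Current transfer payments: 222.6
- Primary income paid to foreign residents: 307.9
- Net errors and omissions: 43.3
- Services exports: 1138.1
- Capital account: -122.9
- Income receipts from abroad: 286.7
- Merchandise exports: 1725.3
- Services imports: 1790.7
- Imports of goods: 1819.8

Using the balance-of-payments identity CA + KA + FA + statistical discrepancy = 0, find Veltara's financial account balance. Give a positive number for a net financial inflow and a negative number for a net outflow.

794.4

Goods balance = 1725.3 - 1819.8 = -94.5
Services balance = 1138.1 - 1790.7 = -652.6
Trade balance (goods + services) = -94.5 + (-652.6) = -747.1
Net primary income = 286.7 - 307.9 = -21.2
Net secondary income = 276.1 - 222.6 = 53.5
Current account = -747.1 + (-21.2) + 53.5 = -714.8
Financial account = -(-714.8 + (-122.9) + 43.3) = 794.4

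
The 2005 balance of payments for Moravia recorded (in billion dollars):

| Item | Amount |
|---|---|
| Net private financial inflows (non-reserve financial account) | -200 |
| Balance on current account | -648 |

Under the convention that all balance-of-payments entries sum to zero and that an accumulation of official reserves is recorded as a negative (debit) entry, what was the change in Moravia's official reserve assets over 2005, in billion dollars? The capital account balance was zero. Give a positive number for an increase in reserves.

Official reserve transactions balance = -((-648) + (-200)) = 848
An accumulation of reserves is recorded as a debit (negative entry), so the change in the stock of reserves is the negative of that balance.
Change in official reserves = -(848) = -848

-848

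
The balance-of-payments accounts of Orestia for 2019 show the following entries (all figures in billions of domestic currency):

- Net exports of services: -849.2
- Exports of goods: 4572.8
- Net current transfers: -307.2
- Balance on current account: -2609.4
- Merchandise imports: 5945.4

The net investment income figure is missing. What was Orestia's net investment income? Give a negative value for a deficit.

-80.4

Current account = goods balance + services balance + net primary income + net secondary income
Sum of the known components = -2529.0
Net investment income = CA - (known components) = -2609.4 - (-2529.0) = -80.4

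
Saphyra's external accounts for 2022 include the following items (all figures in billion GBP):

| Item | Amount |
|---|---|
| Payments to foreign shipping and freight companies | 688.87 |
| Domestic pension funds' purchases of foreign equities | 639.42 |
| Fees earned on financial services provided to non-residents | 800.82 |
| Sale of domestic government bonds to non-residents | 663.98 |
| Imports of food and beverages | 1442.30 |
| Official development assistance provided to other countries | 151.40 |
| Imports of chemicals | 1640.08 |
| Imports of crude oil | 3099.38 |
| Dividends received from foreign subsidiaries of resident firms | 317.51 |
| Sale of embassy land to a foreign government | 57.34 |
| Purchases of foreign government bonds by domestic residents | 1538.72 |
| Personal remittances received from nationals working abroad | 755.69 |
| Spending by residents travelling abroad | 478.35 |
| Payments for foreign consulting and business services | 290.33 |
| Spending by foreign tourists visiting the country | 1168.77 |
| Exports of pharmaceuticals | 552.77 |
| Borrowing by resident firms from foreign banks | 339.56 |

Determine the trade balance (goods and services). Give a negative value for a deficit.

Goods: 552.77 - 1640.08 - 1442.30 - 3099.38 = -5628.99
Services: -478.35 + 1168.77 + 800.82 - 688.87 - 290.33 = 512.04
Trade balance = -5628.99 + 512.04 = -5116.95
(Excluded from the trade balance — financial account: domestic pension funds' purchases of foreign equities 639.42, sale of domestic government bonds to non-residents 663.98, purchases of foreign government bonds by domestic residents 1538.72, borrowing by resident firms from foreign banks 339.56; secondary income: official development assistance provided to other countries 151.40, personal remittances received from nationals working abroad 755.69; primary income: dividends received from foreign subsidiaries of resident firms 317.51; capital account: sale of embassy land to a foreign government 57.34.)

-5116.95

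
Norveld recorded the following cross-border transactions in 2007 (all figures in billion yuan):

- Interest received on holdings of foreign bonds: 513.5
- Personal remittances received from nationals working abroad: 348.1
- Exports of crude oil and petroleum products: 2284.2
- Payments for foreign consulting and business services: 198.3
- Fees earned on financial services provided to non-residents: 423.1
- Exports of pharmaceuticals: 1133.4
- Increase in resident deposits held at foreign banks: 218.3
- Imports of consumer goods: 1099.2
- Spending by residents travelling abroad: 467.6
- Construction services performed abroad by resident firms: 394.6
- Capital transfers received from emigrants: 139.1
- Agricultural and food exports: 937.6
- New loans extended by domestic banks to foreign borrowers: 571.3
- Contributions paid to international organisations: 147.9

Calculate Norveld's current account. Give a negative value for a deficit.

4121.5

Goods: 1133.4 + 2284.2 + 937.6 - 1099.2 = 3256.0
Services: -198.3 - 467.6 + 423.1 + 394.6 = 151.8
Primary income: 513.5
Secondary income: -147.9 + 348.1 = 200.2
Current account = 3256.0 + 151.8 + 513.5 + 200.2 = 4121.5
(Excluded from the current account — financial account: increase in resident deposits held at foreign banks 218.3, new loans extended by domestic banks to foreign borrowers 571.3; capital account: capital transfers received from emigrants 139.1.)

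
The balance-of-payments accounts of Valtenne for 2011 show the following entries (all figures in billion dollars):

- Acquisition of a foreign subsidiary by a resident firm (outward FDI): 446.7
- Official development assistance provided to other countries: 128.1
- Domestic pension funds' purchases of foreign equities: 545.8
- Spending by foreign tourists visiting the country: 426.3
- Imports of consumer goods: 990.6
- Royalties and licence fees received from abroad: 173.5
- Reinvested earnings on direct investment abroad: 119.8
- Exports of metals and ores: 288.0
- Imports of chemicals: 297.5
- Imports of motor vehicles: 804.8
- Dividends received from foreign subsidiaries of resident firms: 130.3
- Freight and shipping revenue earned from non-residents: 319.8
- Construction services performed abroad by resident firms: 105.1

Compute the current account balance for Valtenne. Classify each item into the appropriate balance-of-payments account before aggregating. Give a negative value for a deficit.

Goods: -297.5 - 990.6 - 804.8 + 288.0 = -1804.9
Services: 105.1 + 173.5 + 319.8 + 426.3 = 1024.7
Primary income: 130.3 + 119.8 = 250.1
Secondary income: -128.1
Current account = (-1804.9) + 1024.7 + 250.1 + (-128.1) = -658.2
(Excluded from the current account — financial account: acquisition of a foreign subsidiary by a resident firm (outward FDI) 446.7, domestic pension funds' purchases of foreign equities 545.8.)

-658.2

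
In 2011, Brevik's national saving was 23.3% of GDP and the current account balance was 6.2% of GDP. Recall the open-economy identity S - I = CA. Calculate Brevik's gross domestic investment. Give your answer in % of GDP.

17.1

I = S - CA = 23.3 - 6.2 = 17.1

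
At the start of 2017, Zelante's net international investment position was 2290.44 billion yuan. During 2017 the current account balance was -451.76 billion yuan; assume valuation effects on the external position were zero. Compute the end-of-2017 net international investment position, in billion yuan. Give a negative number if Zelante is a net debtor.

1838.68

With no valuation effects, change in NIIP = current account = -451.76
End-of-year NIIP = 2290.44 + (-451.76) = 1838.68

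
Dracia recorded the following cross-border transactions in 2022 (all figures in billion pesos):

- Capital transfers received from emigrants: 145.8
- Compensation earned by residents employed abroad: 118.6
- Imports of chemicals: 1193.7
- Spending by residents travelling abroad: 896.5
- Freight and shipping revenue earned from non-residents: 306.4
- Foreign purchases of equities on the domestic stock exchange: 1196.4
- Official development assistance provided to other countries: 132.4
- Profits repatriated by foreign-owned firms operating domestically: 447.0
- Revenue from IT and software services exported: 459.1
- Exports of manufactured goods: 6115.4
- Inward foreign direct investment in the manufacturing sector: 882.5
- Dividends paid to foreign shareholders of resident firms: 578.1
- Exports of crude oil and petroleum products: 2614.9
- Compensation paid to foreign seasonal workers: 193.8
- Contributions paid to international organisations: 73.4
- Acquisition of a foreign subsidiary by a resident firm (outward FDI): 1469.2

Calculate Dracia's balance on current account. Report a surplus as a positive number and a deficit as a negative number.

6099.5

Goods: 2614.9 + 6115.4 - 1193.7 = 7536.6
Services: 459.1 - 896.5 + 306.4 = -131.0
Primary income: -193.8 - 578.1 + 118.6 - 447.0 = -1100.3
Secondary income: -73.4 - 132.4 = -205.8
Current account = 7536.6 + (-131.0) + (-1100.3) + (-205.8) = 6099.5
(Excluded from the current account — capital account: capital transfers received from emigrants 145.8; financial account: foreign purchases of equities on the domestic stock exchange 1196.4, inward foreign direct investment in the manufacturing sector 882.5, acquisition of a foreign subsidiary by a resident firm (outward FDI) 1469.2.)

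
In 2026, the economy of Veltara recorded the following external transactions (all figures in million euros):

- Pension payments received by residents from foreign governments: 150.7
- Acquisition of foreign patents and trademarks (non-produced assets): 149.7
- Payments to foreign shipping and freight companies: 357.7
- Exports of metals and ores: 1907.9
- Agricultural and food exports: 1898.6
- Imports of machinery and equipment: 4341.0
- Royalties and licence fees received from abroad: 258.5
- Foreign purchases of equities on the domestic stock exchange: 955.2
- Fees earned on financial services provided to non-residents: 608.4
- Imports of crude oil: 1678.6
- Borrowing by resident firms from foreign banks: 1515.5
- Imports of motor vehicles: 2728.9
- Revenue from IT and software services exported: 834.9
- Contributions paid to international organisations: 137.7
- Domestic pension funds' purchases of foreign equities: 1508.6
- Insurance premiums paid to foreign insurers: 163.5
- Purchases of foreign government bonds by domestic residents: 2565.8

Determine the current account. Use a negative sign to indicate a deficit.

-3748.4

Goods: -4341.0 - 2728.9 + 1898.6 + 1907.9 - 1678.6 = -4942.0
Services: -163.5 - 357.7 + 258.5 + 834.9 + 608.4 = 1180.6
Secondary income: -137.7 + 150.7 = 13.0
Current account = (-4942.0) + 1180.6 + 13.0 = -3748.4
(Excluded from the current account — capital account: acquisition of foreign patents and trademarks (non-produced assets) 149.7; financial account: foreign purchases of equities on the domestic stock exchange 955.2, borrowing by resident firms from foreign banks 1515.5, domestic pension funds' purchases of foreign equities 1508.6, purchases of foreign government bonds by domestic residents 2565.8.)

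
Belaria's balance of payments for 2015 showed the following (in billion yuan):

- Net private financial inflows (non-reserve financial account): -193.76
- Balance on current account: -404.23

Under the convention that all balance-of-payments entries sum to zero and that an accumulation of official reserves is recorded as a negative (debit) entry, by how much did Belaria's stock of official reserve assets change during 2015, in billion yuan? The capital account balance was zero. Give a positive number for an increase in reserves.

Official reserve transactions balance = -((-404.23) + (-193.76)) = 597.99
An accumulation of reserves is recorded as a debit (negative entry), so the change in the stock of reserves is the negative of that balance.
Change in official reserves = -(597.99) = -597.99

-597.99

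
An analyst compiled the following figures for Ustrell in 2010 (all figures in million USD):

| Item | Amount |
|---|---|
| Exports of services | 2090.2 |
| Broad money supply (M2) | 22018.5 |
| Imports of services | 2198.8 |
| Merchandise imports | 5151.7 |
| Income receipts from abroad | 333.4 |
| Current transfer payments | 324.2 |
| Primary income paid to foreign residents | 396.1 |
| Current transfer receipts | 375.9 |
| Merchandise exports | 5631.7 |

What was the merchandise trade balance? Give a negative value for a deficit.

480.0

Goods balance = 5631.7 - 5151.7 = 480.0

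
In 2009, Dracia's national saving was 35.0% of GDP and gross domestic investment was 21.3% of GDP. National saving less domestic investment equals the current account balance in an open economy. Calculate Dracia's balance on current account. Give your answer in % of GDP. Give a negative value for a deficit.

S - I = CA (net lending to the rest of the world).
CA = S - I = 35.0 - 21.3 = 13.7

13.7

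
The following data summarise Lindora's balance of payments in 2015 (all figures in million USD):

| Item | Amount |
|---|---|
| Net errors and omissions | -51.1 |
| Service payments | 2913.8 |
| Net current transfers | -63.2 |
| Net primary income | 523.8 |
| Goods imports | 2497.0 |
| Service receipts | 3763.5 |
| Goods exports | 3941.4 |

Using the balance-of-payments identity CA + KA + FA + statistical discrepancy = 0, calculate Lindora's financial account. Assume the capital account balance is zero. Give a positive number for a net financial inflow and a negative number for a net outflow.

Goods balance = 3941.4 - 2497.0 = 1444.4
Services balance = 3763.5 - 2913.8 = 849.7
Trade balance (goods + services) = 1444.4 + 849.7 = 2294.1
Net primary income = 523.8
Net secondary income = -63.2
Current account = 2294.1 + 523.8 + (-63.2) = 2754.7
Financial account = -(2754.7 + (-51.1)) = -2703.6

-2703.6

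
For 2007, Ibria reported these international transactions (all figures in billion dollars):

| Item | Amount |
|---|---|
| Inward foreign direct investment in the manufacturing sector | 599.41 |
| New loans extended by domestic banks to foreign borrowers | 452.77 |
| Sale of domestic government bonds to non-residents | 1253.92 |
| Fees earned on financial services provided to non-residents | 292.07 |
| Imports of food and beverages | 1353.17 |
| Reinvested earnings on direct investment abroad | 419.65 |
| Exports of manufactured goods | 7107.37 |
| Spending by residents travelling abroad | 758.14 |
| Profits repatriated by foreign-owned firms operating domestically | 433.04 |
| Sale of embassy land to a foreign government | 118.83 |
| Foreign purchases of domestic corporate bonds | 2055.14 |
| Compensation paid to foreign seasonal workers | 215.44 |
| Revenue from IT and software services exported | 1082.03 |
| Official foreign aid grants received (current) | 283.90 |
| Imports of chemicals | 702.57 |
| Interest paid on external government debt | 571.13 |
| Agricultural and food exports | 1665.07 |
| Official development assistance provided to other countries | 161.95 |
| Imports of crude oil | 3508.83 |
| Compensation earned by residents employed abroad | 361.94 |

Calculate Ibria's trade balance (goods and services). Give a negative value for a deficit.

3823.83

Goods: 7107.37 + 1665.07 - 702.57 - 3508.83 - 1353.17 = 3207.87
Services: 1082.03 - 758.14 + 292.07 = 615.96
Trade balance = 3207.87 + 615.96 = 3823.83
(Excluded from the trade balance — financial account: inward foreign direct investment in the manufacturing sector 599.41, new loans extended by domestic banks to foreign borrowers 452.77, sale of domestic government bonds to non-residents 1253.92, foreign purchases of domestic corporate bonds 2055.14; primary income: reinvested earnings on direct investment abroad 419.65, profits repatriated by foreign-owned firms operating domestically 433.04, compensation paid to foreign seasonal workers 215.44, interest paid on external government debt 571.13, compensation earned by residents employed abroad 361.94; capital account: sale of embassy land to a foreign government 118.83; secondary income: official foreign aid grants received (current) 283.90, official development assistance provided to other countries 161.95.)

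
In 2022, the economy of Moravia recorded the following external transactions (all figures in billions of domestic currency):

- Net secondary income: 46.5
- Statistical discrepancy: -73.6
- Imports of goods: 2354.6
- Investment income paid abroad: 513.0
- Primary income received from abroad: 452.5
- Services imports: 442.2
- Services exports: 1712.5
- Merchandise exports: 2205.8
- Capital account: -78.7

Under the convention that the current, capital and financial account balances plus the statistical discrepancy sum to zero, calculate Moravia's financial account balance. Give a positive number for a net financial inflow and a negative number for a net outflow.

-955.2

Goods balance = 2205.8 - 2354.6 = -148.8
Services balance = 1712.5 - 442.2 = 1270.3
Trade balance (goods + services) = -148.8 + 1270.3 = 1121.5
Net primary income = 452.5 - 513.0 = -60.5
Net secondary income = 46.5
Current account = 1121.5 + (-60.5) + 46.5 = 1107.5
Financial account = -(1107.5 + (-78.7) + (-73.6)) = -955.2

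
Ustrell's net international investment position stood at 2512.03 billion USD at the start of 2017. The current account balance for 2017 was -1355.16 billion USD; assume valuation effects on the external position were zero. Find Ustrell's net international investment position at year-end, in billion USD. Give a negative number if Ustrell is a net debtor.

With no valuation effects, change in NIIP = current account = -1355.16
End-of-year NIIP = 2512.03 + (-1355.16) = 1156.87

1156.87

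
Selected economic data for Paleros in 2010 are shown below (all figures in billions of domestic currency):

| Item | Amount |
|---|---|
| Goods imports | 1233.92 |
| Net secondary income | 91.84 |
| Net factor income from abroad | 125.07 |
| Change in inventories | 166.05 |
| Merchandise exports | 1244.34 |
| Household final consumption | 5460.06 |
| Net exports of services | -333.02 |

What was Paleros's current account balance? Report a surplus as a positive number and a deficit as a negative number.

-105.69

Goods balance = 1244.34 - 1233.92 = 10.42
Services balance = -333.02
Trade balance (goods + services) = 10.42 + (-333.02) = -322.60
Net primary income = 125.07
Net secondary income = 91.84
Current account = -322.60 + 125.07 + 91.84 = -105.69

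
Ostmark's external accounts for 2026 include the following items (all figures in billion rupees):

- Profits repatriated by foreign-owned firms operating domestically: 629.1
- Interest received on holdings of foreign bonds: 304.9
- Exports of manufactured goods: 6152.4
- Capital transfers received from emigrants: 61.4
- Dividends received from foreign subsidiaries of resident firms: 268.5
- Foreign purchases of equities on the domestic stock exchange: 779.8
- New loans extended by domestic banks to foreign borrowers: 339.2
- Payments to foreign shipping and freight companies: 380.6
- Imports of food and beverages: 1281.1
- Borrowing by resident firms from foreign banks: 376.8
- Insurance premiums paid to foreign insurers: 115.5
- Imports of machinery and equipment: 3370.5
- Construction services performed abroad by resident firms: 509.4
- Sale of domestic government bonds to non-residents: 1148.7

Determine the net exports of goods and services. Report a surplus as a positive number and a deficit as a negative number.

1514.1

Goods: -3370.5 - 1281.1 + 6152.4 = 1500.8
Services: -115.5 + 509.4 - 380.6 = 13.3
Trade balance = 1500.8 + 13.3 = 1514.1
(Excluded from the trade balance — primary income: profits repatriated by foreign-owned firms operating domestically 629.1, interest received on holdings of foreign bonds 304.9, dividends received from foreign subsidiaries of resident firms 268.5; capital account: capital transfers received from emigrants 61.4; financial account: foreign purchases of equities on the domestic stock exchange 779.8, new loans extended by domestic banks to foreign borrowers 339.2, borrowing by resident firms from foreign banks 376.8, sale of domestic government bonds to non-residents 1148.7.)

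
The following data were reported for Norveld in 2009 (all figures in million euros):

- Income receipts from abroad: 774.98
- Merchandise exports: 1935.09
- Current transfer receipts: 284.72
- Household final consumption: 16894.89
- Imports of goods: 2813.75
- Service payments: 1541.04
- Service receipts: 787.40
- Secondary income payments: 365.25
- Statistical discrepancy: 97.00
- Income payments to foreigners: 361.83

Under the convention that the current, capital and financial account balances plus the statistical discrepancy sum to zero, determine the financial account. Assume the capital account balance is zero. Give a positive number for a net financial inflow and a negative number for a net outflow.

1202.68

Goods balance = 1935.09 - 2813.75 = -878.66
Services balance = 787.40 - 1541.04 = -753.64
Trade balance (goods + services) = -878.66 + (-753.64) = -1632.30
Net primary income = 774.98 - 361.83 = 413.15
Net secondary income = 284.72 - 365.25 = -80.53
Current account = -1632.30 + 413.15 + (-80.53) = -1299.68
Financial account = -(-1299.68 + 97.00) = 1202.68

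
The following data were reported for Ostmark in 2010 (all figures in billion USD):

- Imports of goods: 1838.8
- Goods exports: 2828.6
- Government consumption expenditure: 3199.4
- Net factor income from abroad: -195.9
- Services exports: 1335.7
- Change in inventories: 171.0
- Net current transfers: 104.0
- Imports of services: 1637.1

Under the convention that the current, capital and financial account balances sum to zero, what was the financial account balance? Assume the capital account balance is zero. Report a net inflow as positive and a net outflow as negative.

-596.5

Goods balance = 2828.6 - 1838.8 = 989.8
Services balance = 1335.7 - 1637.1 = -301.4
Trade balance (goods + services) = 989.8 + (-301.4) = 688.4
Net primary income = -195.9
Net secondary income = 104.0
Current account = 688.4 + (-195.9) + 104.0 = 596.5
Financial account = -(596.5) = -596.5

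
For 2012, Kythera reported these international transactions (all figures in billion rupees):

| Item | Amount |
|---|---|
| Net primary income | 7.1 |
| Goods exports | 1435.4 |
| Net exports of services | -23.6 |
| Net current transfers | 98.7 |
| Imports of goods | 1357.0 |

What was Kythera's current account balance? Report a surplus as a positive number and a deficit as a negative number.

Goods balance = 1435.4 - 1357.0 = 78.4
Services balance = -23.6
Trade balance (goods + services) = 78.4 + (-23.6) = 54.8
Net primary income = 7.1
Net secondary income = 98.7
Current account = 54.8 + 7.1 + 98.7 = 160.6

160.6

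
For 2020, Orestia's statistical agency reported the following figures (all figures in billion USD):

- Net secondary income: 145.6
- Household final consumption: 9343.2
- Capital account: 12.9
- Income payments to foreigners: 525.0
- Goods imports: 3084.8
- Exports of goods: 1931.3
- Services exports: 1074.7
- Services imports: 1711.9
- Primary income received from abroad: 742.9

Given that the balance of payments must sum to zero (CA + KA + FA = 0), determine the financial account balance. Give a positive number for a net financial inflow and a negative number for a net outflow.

1414.3

Goods balance = 1931.3 - 3084.8 = -1153.5
Services balance = 1074.7 - 1711.9 = -637.2
Trade balance (goods + services) = -1153.5 + (-637.2) = -1790.7
Net primary income = 742.9 - 525.0 = 217.9
Net secondary income = 145.6
Current account = -1790.7 + 217.9 + 145.6 = -1427.2
Financial account = -(-1427.2 + 12.9) = 1414.3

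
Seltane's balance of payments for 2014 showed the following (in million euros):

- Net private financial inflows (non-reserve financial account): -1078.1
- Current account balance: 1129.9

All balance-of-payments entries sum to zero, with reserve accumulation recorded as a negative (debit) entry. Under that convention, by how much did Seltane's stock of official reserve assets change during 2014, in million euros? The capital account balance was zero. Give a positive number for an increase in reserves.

51.8

Official reserve transactions balance = -(1129.9 + (-1078.1)) = -51.8
An accumulation of reserves is recorded as a debit (negative entry), so the change in the stock of reserves is the negative of that balance.
Change in official reserves = -(-51.8) = 51.8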